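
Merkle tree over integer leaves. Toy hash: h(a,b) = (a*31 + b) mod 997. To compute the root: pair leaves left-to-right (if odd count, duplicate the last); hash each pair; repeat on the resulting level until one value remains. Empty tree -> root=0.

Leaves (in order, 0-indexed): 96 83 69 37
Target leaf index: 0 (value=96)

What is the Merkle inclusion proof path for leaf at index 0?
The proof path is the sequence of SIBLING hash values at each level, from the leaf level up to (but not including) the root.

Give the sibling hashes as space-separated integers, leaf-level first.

Answer: 83 182

Derivation:
L0 (leaves): [96, 83, 69, 37], target index=0
L1: h(96,83)=(96*31+83)%997=68 [pair 0] h(69,37)=(69*31+37)%997=182 [pair 1] -> [68, 182]
  Sibling for proof at L0: 83
L2: h(68,182)=(68*31+182)%997=296 [pair 0] -> [296]
  Sibling for proof at L1: 182
Root: 296
Proof path (sibling hashes from leaf to root): [83, 182]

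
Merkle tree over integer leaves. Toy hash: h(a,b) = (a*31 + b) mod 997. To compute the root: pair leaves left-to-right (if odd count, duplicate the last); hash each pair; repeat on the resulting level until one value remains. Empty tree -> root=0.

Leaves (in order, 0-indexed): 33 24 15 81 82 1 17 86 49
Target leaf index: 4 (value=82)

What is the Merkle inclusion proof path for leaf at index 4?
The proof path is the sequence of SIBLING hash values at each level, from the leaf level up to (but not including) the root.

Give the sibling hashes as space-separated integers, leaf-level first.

Answer: 1 613 102 462

Derivation:
L0 (leaves): [33, 24, 15, 81, 82, 1, 17, 86, 49], target index=4
L1: h(33,24)=(33*31+24)%997=50 [pair 0] h(15,81)=(15*31+81)%997=546 [pair 1] h(82,1)=(82*31+1)%997=549 [pair 2] h(17,86)=(17*31+86)%997=613 [pair 3] h(49,49)=(49*31+49)%997=571 [pair 4] -> [50, 546, 549, 613, 571]
  Sibling for proof at L0: 1
L2: h(50,546)=(50*31+546)%997=102 [pair 0] h(549,613)=(549*31+613)%997=683 [pair 1] h(571,571)=(571*31+571)%997=326 [pair 2] -> [102, 683, 326]
  Sibling for proof at L1: 613
L3: h(102,683)=(102*31+683)%997=854 [pair 0] h(326,326)=(326*31+326)%997=462 [pair 1] -> [854, 462]
  Sibling for proof at L2: 102
L4: h(854,462)=(854*31+462)%997=17 [pair 0] -> [17]
  Sibling for proof at L3: 462
Root: 17
Proof path (sibling hashes from leaf to root): [1, 613, 102, 462]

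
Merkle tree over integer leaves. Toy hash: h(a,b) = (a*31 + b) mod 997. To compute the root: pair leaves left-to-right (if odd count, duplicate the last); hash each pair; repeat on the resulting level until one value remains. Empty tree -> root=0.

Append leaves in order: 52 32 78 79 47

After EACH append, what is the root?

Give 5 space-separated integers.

Answer: 52 647 619 620 549

Derivation:
After append 52 (leaves=[52]):
  L0: [52]
  root=52
After append 32 (leaves=[52, 32]):
  L0: [52, 32]
  L1: h(52,32)=(52*31+32)%997=647 -> [647]
  root=647
After append 78 (leaves=[52, 32, 78]):
  L0: [52, 32, 78]
  L1: h(52,32)=(52*31+32)%997=647 h(78,78)=(78*31+78)%997=502 -> [647, 502]
  L2: h(647,502)=(647*31+502)%997=619 -> [619]
  root=619
After append 79 (leaves=[52, 32, 78, 79]):
  L0: [52, 32, 78, 79]
  L1: h(52,32)=(52*31+32)%997=647 h(78,79)=(78*31+79)%997=503 -> [647, 503]
  L2: h(647,503)=(647*31+503)%997=620 -> [620]
  root=620
After append 47 (leaves=[52, 32, 78, 79, 47]):
  L0: [52, 32, 78, 79, 47]
  L1: h(52,32)=(52*31+32)%997=647 h(78,79)=(78*31+79)%997=503 h(47,47)=(47*31+47)%997=507 -> [647, 503, 507]
  L2: h(647,503)=(647*31+503)%997=620 h(507,507)=(507*31+507)%997=272 -> [620, 272]
  L3: h(620,272)=(620*31+272)%997=549 -> [549]
  root=549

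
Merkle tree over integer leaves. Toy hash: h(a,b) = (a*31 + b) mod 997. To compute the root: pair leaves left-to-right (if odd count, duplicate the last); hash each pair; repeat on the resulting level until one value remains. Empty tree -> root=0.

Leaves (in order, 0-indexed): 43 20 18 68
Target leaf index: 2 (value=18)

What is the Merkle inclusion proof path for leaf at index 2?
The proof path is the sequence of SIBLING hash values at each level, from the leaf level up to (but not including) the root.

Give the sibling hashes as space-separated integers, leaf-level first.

Answer: 68 356

Derivation:
L0 (leaves): [43, 20, 18, 68], target index=2
L1: h(43,20)=(43*31+20)%997=356 [pair 0] h(18,68)=(18*31+68)%997=626 [pair 1] -> [356, 626]
  Sibling for proof at L0: 68
L2: h(356,626)=(356*31+626)%997=695 [pair 0] -> [695]
  Sibling for proof at L1: 356
Root: 695
Proof path (sibling hashes from leaf to root): [68, 356]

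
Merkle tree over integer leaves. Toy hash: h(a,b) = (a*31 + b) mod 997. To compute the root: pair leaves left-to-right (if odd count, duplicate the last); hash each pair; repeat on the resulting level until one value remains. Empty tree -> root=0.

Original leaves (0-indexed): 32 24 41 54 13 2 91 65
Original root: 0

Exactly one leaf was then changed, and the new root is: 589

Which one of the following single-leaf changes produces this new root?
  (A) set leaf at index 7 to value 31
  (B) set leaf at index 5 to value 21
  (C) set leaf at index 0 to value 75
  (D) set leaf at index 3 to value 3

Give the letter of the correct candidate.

Original leaves: [32, 24, 41, 54, 13, 2, 91, 65]
Target new root: 589
Try each candidate change and compute the resulting root:
Candidate A: set leaf[7] = 31 -> leaves = [32, 24, 41, 54, 13, 2, 91, 31]
  L0: [32, 24, 41, 54, 13, 2, 91, 31]
  L1: h(32,24)=(32*31+24)%997=19 h(41,54)=(41*31+54)%997=328 h(13,2)=(13*31+2)%997=405 h(91,31)=(91*31+31)%997=858 -> [19, 328, 405, 858]
  L2: h(19,328)=(19*31+328)%997=917 h(405,858)=(405*31+858)%997=452 -> [917, 452]
  L3: h(917,452)=(917*31+452)%997=963 -> [963]
  root = 963 != target 589
Candidate B: set leaf[5] = 21 -> leaves = [32, 24, 41, 54, 13, 21, 91, 65]
  L0: [32, 24, 41, 54, 13, 21, 91, 65]
  L1: h(32,24)=(32*31+24)%997=19 h(41,54)=(41*31+54)%997=328 h(13,21)=(13*31+21)%997=424 h(91,65)=(91*31+65)%997=892 -> [19, 328, 424, 892]
  L2: h(19,328)=(19*31+328)%997=917 h(424,892)=(424*31+892)%997=78 -> [917, 78]
  L3: h(917,78)=(917*31+78)%997=589 -> [589]
  root = 589 == target 589  ** MATCH **
Candidate C: set leaf[0] = 75 -> leaves = [75, 24, 41, 54, 13, 2, 91, 65]
  L0: [75, 24, 41, 54, 13, 2, 91, 65]
  L1: h(75,24)=(75*31+24)%997=355 h(41,54)=(41*31+54)%997=328 h(13,2)=(13*31+2)%997=405 h(91,65)=(91*31+65)%997=892 -> [355, 328, 405, 892]
  L2: h(355,328)=(355*31+328)%997=366 h(405,892)=(405*31+892)%997=486 -> [366, 486]
  L3: h(366,486)=(366*31+486)%997=865 -> [865]
  root = 865 != target 589
Candidate D: set leaf[3] = 3 -> leaves = [32, 24, 41, 3, 13, 2, 91, 65]
  L0: [32, 24, 41, 3, 13, 2, 91, 65]
  L1: h(32,24)=(32*31+24)%997=19 h(41,3)=(41*31+3)%997=277 h(13,2)=(13*31+2)%997=405 h(91,65)=(91*31+65)%997=892 -> [19, 277, 405, 892]
  L2: h(19,277)=(19*31+277)%997=866 h(405,892)=(405*31+892)%997=486 -> [866, 486]
  L3: h(866,486)=(866*31+486)%997=413 -> [413]
  root = 413 != target 589
Candidate B produces the target root.

Answer: B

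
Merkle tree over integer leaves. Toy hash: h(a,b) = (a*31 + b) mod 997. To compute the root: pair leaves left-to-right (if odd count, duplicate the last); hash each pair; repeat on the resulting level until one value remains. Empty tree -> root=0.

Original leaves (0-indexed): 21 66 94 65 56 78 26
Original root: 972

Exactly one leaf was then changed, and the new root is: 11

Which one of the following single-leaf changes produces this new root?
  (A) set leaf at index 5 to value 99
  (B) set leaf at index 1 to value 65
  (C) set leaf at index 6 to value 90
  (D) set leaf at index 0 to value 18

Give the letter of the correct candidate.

Answer: B

Derivation:
Original leaves: [21, 66, 94, 65, 56, 78, 26]
Target new root: 11
Try each candidate change and compute the resulting root:
Candidate A: set leaf[5] = 99 -> leaves = [21, 66, 94, 65, 56, 99, 26]
  L0: [21, 66, 94, 65, 56, 99, 26]
  L1: h(21,66)=(21*31+66)%997=717 h(94,65)=(94*31+65)%997=985 h(56,99)=(56*31+99)%997=838 h(26,26)=(26*31+26)%997=832 -> [717, 985, 838, 832]
  L2: h(717,985)=(717*31+985)%997=281 h(838,832)=(838*31+832)%997=888 -> [281, 888]
  L3: h(281,888)=(281*31+888)%997=626 -> [626]
  root = 626 != target 11
Candidate B: set leaf[1] = 65 -> leaves = [21, 65, 94, 65, 56, 78, 26]
  L0: [21, 65, 94, 65, 56, 78, 26]
  L1: h(21,65)=(21*31+65)%997=716 h(94,65)=(94*31+65)%997=985 h(56,78)=(56*31+78)%997=817 h(26,26)=(26*31+26)%997=832 -> [716, 985, 817, 832]
  L2: h(716,985)=(716*31+985)%997=250 h(817,832)=(817*31+832)%997=237 -> [250, 237]
  L3: h(250,237)=(250*31+237)%997=11 -> [11]
  root = 11 == target 11  ** MATCH **
Candidate C: set leaf[6] = 90 -> leaves = [21, 66, 94, 65, 56, 78, 90]
  L0: [21, 66, 94, 65, 56, 78, 90]
  L1: h(21,66)=(21*31+66)%997=717 h(94,65)=(94*31+65)%997=985 h(56,78)=(56*31+78)%997=817 h(90,90)=(90*31+90)%997=886 -> [717, 985, 817, 886]
  L2: h(717,985)=(717*31+985)%997=281 h(817,886)=(817*31+886)%997=291 -> [281, 291]
  L3: h(281,291)=(281*31+291)%997=29 -> [29]
  root = 29 != target 11
Candidate D: set leaf[0] = 18 -> leaves = [18, 66, 94, 65, 56, 78, 26]
  L0: [18, 66, 94, 65, 56, 78, 26]
  L1: h(18,66)=(18*31+66)%997=624 h(94,65)=(94*31+65)%997=985 h(56,78)=(56*31+78)%997=817 h(26,26)=(26*31+26)%997=832 -> [624, 985, 817, 832]
  L2: h(624,985)=(624*31+985)%997=389 h(817,832)=(817*31+832)%997=237 -> [389, 237]
  L3: h(389,237)=(389*31+237)%997=332 -> [332]
  root = 332 != target 11
Candidate B produces the target root.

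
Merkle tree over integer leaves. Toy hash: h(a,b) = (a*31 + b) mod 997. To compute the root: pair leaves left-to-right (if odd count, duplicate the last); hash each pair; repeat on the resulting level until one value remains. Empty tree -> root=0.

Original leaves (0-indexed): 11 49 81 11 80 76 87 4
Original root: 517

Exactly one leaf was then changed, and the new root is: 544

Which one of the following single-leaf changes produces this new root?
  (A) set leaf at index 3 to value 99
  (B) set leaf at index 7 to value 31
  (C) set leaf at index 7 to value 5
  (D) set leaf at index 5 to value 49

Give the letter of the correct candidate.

Original leaves: [11, 49, 81, 11, 80, 76, 87, 4]
Target new root: 544
Try each candidate change and compute the resulting root:
Candidate A: set leaf[3] = 99 -> leaves = [11, 49, 81, 99, 80, 76, 87, 4]
  L0: [11, 49, 81, 99, 80, 76, 87, 4]
  L1: h(11,49)=(11*31+49)%997=390 h(81,99)=(81*31+99)%997=616 h(80,76)=(80*31+76)%997=562 h(87,4)=(87*31+4)%997=707 -> [390, 616, 562, 707]
  L2: h(390,616)=(390*31+616)%997=742 h(562,707)=(562*31+707)%997=183 -> [742, 183]
  L3: h(742,183)=(742*31+183)%997=254 -> [254]
  root = 254 != target 544
Candidate B: set leaf[7] = 31 -> leaves = [11, 49, 81, 11, 80, 76, 87, 31]
  L0: [11, 49, 81, 11, 80, 76, 87, 31]
  L1: h(11,49)=(11*31+49)%997=390 h(81,11)=(81*31+11)%997=528 h(80,76)=(80*31+76)%997=562 h(87,31)=(87*31+31)%997=734 -> [390, 528, 562, 734]
  L2: h(390,528)=(390*31+528)%997=654 h(562,734)=(562*31+734)%997=210 -> [654, 210]
  L3: h(654,210)=(654*31+210)%997=544 -> [544]
  root = 544 == target 544  ** MATCH **
Candidate C: set leaf[7] = 5 -> leaves = [11, 49, 81, 11, 80, 76, 87, 5]
  L0: [11, 49, 81, 11, 80, 76, 87, 5]
  L1: h(11,49)=(11*31+49)%997=390 h(81,11)=(81*31+11)%997=528 h(80,76)=(80*31+76)%997=562 h(87,5)=(87*31+5)%997=708 -> [390, 528, 562, 708]
  L2: h(390,528)=(390*31+528)%997=654 h(562,708)=(562*31+708)%997=184 -> [654, 184]
  L3: h(654,184)=(654*31+184)%997=518 -> [518]
  root = 518 != target 544
Candidate D: set leaf[5] = 49 -> leaves = [11, 49, 81, 11, 80, 49, 87, 4]
  L0: [11, 49, 81, 11, 80, 49, 87, 4]
  L1: h(11,49)=(11*31+49)%997=390 h(81,11)=(81*31+11)%997=528 h(80,49)=(80*31+49)%997=535 h(87,4)=(87*31+4)%997=707 -> [390, 528, 535, 707]
  L2: h(390,528)=(390*31+528)%997=654 h(535,707)=(535*31+707)%997=343 -> [654, 343]
  L3: h(654,343)=(654*31+343)%997=677 -> [677]
  root = 677 != target 544
Candidate B produces the target root.

Answer: B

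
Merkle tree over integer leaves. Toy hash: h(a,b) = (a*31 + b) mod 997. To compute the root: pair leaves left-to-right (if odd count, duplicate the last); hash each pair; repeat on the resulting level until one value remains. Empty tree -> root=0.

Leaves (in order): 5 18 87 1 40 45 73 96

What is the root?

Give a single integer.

Answer: 961

Derivation:
L0: [5, 18, 87, 1, 40, 45, 73, 96]
L1: h(5,18)=(5*31+18)%997=173 h(87,1)=(87*31+1)%997=704 h(40,45)=(40*31+45)%997=288 h(73,96)=(73*31+96)%997=365 -> [173, 704, 288, 365]
L2: h(173,704)=(173*31+704)%997=85 h(288,365)=(288*31+365)%997=320 -> [85, 320]
L3: h(85,320)=(85*31+320)%997=961 -> [961]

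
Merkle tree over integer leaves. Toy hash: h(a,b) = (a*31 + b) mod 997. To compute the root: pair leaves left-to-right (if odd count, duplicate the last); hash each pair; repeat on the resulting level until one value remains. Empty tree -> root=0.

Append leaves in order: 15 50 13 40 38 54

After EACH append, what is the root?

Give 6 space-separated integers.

After append 15 (leaves=[15]):
  L0: [15]
  root=15
After append 50 (leaves=[15, 50]):
  L0: [15, 50]
  L1: h(15,50)=(15*31+50)%997=515 -> [515]
  root=515
After append 13 (leaves=[15, 50, 13]):
  L0: [15, 50, 13]
  L1: h(15,50)=(15*31+50)%997=515 h(13,13)=(13*31+13)%997=416 -> [515, 416]
  L2: h(515,416)=(515*31+416)%997=429 -> [429]
  root=429
After append 40 (leaves=[15, 50, 13, 40]):
  L0: [15, 50, 13, 40]
  L1: h(15,50)=(15*31+50)%997=515 h(13,40)=(13*31+40)%997=443 -> [515, 443]
  L2: h(515,443)=(515*31+443)%997=456 -> [456]
  root=456
After append 38 (leaves=[15, 50, 13, 40, 38]):
  L0: [15, 50, 13, 40, 38]
  L1: h(15,50)=(15*31+50)%997=515 h(13,40)=(13*31+40)%997=443 h(38,38)=(38*31+38)%997=219 -> [515, 443, 219]
  L2: h(515,443)=(515*31+443)%997=456 h(219,219)=(219*31+219)%997=29 -> [456, 29]
  L3: h(456,29)=(456*31+29)%997=207 -> [207]
  root=207
After append 54 (leaves=[15, 50, 13, 40, 38, 54]):
  L0: [15, 50, 13, 40, 38, 54]
  L1: h(15,50)=(15*31+50)%997=515 h(13,40)=(13*31+40)%997=443 h(38,54)=(38*31+54)%997=235 -> [515, 443, 235]
  L2: h(515,443)=(515*31+443)%997=456 h(235,235)=(235*31+235)%997=541 -> [456, 541]
  L3: h(456,541)=(456*31+541)%997=719 -> [719]
  root=719

Answer: 15 515 429 456 207 719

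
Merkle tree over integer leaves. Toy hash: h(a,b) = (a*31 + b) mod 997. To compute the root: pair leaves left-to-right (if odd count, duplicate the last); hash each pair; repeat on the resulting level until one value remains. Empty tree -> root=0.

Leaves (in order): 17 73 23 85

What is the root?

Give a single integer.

L0: [17, 73, 23, 85]
L1: h(17,73)=(17*31+73)%997=600 h(23,85)=(23*31+85)%997=798 -> [600, 798]
L2: h(600,798)=(600*31+798)%997=455 -> [455]

Answer: 455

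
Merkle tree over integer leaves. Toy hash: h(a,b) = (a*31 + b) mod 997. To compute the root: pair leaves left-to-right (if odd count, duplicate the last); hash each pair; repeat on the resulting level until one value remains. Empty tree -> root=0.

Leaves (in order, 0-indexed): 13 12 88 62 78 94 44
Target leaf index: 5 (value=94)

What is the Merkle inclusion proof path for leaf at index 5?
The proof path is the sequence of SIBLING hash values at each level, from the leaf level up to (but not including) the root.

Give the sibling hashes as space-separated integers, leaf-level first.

Answer: 78 411 700

Derivation:
L0 (leaves): [13, 12, 88, 62, 78, 94, 44], target index=5
L1: h(13,12)=(13*31+12)%997=415 [pair 0] h(88,62)=(88*31+62)%997=796 [pair 1] h(78,94)=(78*31+94)%997=518 [pair 2] h(44,44)=(44*31+44)%997=411 [pair 3] -> [415, 796, 518, 411]
  Sibling for proof at L0: 78
L2: h(415,796)=(415*31+796)%997=700 [pair 0] h(518,411)=(518*31+411)%997=517 [pair 1] -> [700, 517]
  Sibling for proof at L1: 411
L3: h(700,517)=(700*31+517)%997=283 [pair 0] -> [283]
  Sibling for proof at L2: 700
Root: 283
Proof path (sibling hashes from leaf to root): [78, 411, 700]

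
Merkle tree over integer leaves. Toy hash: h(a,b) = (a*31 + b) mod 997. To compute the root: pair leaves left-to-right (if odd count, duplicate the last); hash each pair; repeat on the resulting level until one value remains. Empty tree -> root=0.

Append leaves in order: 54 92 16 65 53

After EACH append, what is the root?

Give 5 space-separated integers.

After append 54 (leaves=[54]):
  L0: [54]
  root=54
After append 92 (leaves=[54, 92]):
  L0: [54, 92]
  L1: h(54,92)=(54*31+92)%997=769 -> [769]
  root=769
After append 16 (leaves=[54, 92, 16]):
  L0: [54, 92, 16]
  L1: h(54,92)=(54*31+92)%997=769 h(16,16)=(16*31+16)%997=512 -> [769, 512]
  L2: h(769,512)=(769*31+512)%997=423 -> [423]
  root=423
After append 65 (leaves=[54, 92, 16, 65]):
  L0: [54, 92, 16, 65]
  L1: h(54,92)=(54*31+92)%997=769 h(16,65)=(16*31+65)%997=561 -> [769, 561]
  L2: h(769,561)=(769*31+561)%997=472 -> [472]
  root=472
After append 53 (leaves=[54, 92, 16, 65, 53]):
  L0: [54, 92, 16, 65, 53]
  L1: h(54,92)=(54*31+92)%997=769 h(16,65)=(16*31+65)%997=561 h(53,53)=(53*31+53)%997=699 -> [769, 561, 699]
  L2: h(769,561)=(769*31+561)%997=472 h(699,699)=(699*31+699)%997=434 -> [472, 434]
  L3: h(472,434)=(472*31+434)%997=111 -> [111]
  root=111

Answer: 54 769 423 472 111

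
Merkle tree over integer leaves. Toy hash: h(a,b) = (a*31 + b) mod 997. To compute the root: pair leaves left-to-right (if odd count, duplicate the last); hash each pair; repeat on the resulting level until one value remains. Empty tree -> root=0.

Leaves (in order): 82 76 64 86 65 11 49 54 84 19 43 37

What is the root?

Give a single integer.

Answer: 347

Derivation:
L0: [82, 76, 64, 86, 65, 11, 49, 54, 84, 19, 43, 37]
L1: h(82,76)=(82*31+76)%997=624 h(64,86)=(64*31+86)%997=76 h(65,11)=(65*31+11)%997=32 h(49,54)=(49*31+54)%997=576 h(84,19)=(84*31+19)%997=629 h(43,37)=(43*31+37)%997=373 -> [624, 76, 32, 576, 629, 373]
L2: h(624,76)=(624*31+76)%997=477 h(32,576)=(32*31+576)%997=571 h(629,373)=(629*31+373)%997=929 -> [477, 571, 929]
L3: h(477,571)=(477*31+571)%997=403 h(929,929)=(929*31+929)%997=815 -> [403, 815]
L4: h(403,815)=(403*31+815)%997=347 -> [347]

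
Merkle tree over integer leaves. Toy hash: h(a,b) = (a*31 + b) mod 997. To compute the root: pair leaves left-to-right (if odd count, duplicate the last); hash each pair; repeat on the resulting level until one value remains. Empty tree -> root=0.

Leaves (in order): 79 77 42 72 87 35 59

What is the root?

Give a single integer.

L0: [79, 77, 42, 72, 87, 35, 59]
L1: h(79,77)=(79*31+77)%997=532 h(42,72)=(42*31+72)%997=377 h(87,35)=(87*31+35)%997=738 h(59,59)=(59*31+59)%997=891 -> [532, 377, 738, 891]
L2: h(532,377)=(532*31+377)%997=917 h(738,891)=(738*31+891)%997=838 -> [917, 838]
L3: h(917,838)=(917*31+838)%997=352 -> [352]

Answer: 352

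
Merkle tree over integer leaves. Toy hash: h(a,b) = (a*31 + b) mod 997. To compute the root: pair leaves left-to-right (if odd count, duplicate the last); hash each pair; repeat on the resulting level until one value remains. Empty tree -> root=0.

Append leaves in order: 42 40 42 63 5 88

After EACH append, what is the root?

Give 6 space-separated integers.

After append 42 (leaves=[42]):
  L0: [42]
  root=42
After append 40 (leaves=[42, 40]):
  L0: [42, 40]
  L1: h(42,40)=(42*31+40)%997=345 -> [345]
  root=345
After append 42 (leaves=[42, 40, 42]):
  L0: [42, 40, 42]
  L1: h(42,40)=(42*31+40)%997=345 h(42,42)=(42*31+42)%997=347 -> [345, 347]
  L2: h(345,347)=(345*31+347)%997=75 -> [75]
  root=75
After append 63 (leaves=[42, 40, 42, 63]):
  L0: [42, 40, 42, 63]
  L1: h(42,40)=(42*31+40)%997=345 h(42,63)=(42*31+63)%997=368 -> [345, 368]
  L2: h(345,368)=(345*31+368)%997=96 -> [96]
  root=96
After append 5 (leaves=[42, 40, 42, 63, 5]):
  L0: [42, 40, 42, 63, 5]
  L1: h(42,40)=(42*31+40)%997=345 h(42,63)=(42*31+63)%997=368 h(5,5)=(5*31+5)%997=160 -> [345, 368, 160]
  L2: h(345,368)=(345*31+368)%997=96 h(160,160)=(160*31+160)%997=135 -> [96, 135]
  L3: h(96,135)=(96*31+135)%997=120 -> [120]
  root=120
After append 88 (leaves=[42, 40, 42, 63, 5, 88]):
  L0: [42, 40, 42, 63, 5, 88]
  L1: h(42,40)=(42*31+40)%997=345 h(42,63)=(42*31+63)%997=368 h(5,88)=(5*31+88)%997=243 -> [345, 368, 243]
  L2: h(345,368)=(345*31+368)%997=96 h(243,243)=(243*31+243)%997=797 -> [96, 797]
  L3: h(96,797)=(96*31+797)%997=782 -> [782]
  root=782

Answer: 42 345 75 96 120 782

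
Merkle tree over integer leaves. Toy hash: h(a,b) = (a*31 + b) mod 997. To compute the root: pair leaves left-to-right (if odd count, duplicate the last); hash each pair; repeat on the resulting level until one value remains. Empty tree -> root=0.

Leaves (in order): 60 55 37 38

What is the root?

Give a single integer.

Answer: 730

Derivation:
L0: [60, 55, 37, 38]
L1: h(60,55)=(60*31+55)%997=918 h(37,38)=(37*31+38)%997=188 -> [918, 188]
L2: h(918,188)=(918*31+188)%997=730 -> [730]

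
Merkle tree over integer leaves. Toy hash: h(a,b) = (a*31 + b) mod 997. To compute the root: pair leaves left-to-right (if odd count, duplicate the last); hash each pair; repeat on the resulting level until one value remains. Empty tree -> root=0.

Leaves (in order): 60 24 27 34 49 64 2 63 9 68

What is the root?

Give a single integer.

Answer: 801

Derivation:
L0: [60, 24, 27, 34, 49, 64, 2, 63, 9, 68]
L1: h(60,24)=(60*31+24)%997=887 h(27,34)=(27*31+34)%997=871 h(49,64)=(49*31+64)%997=586 h(2,63)=(2*31+63)%997=125 h(9,68)=(9*31+68)%997=347 -> [887, 871, 586, 125, 347]
L2: h(887,871)=(887*31+871)%997=452 h(586,125)=(586*31+125)%997=345 h(347,347)=(347*31+347)%997=137 -> [452, 345, 137]
L3: h(452,345)=(452*31+345)%997=399 h(137,137)=(137*31+137)%997=396 -> [399, 396]
L4: h(399,396)=(399*31+396)%997=801 -> [801]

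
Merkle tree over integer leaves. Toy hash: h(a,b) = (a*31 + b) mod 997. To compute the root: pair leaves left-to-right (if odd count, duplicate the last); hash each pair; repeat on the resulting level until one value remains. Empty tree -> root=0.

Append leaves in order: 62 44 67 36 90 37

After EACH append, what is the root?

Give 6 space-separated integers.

After append 62 (leaves=[62]):
  L0: [62]
  root=62
After append 44 (leaves=[62, 44]):
  L0: [62, 44]
  L1: h(62,44)=(62*31+44)%997=969 -> [969]
  root=969
After append 67 (leaves=[62, 44, 67]):
  L0: [62, 44, 67]
  L1: h(62,44)=(62*31+44)%997=969 h(67,67)=(67*31+67)%997=150 -> [969, 150]
  L2: h(969,150)=(969*31+150)%997=279 -> [279]
  root=279
After append 36 (leaves=[62, 44, 67, 36]):
  L0: [62, 44, 67, 36]
  L1: h(62,44)=(62*31+44)%997=969 h(67,36)=(67*31+36)%997=119 -> [969, 119]
  L2: h(969,119)=(969*31+119)%997=248 -> [248]
  root=248
After append 90 (leaves=[62, 44, 67, 36, 90]):
  L0: [62, 44, 67, 36, 90]
  L1: h(62,44)=(62*31+44)%997=969 h(67,36)=(67*31+36)%997=119 h(90,90)=(90*31+90)%997=886 -> [969, 119, 886]
  L2: h(969,119)=(969*31+119)%997=248 h(886,886)=(886*31+886)%997=436 -> [248, 436]
  L3: h(248,436)=(248*31+436)%997=148 -> [148]
  root=148
After append 37 (leaves=[62, 44, 67, 36, 90, 37]):
  L0: [62, 44, 67, 36, 90, 37]
  L1: h(62,44)=(62*31+44)%997=969 h(67,36)=(67*31+36)%997=119 h(90,37)=(90*31+37)%997=833 -> [969, 119, 833]
  L2: h(969,119)=(969*31+119)%997=248 h(833,833)=(833*31+833)%997=734 -> [248, 734]
  L3: h(248,734)=(248*31+734)%997=446 -> [446]
  root=446

Answer: 62 969 279 248 148 446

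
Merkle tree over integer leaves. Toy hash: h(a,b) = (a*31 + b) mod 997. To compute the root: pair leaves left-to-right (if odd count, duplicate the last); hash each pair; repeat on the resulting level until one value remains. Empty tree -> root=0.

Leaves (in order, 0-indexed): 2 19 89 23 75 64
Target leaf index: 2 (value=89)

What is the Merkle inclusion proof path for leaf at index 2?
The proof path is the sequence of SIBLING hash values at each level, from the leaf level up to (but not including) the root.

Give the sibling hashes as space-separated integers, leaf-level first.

L0 (leaves): [2, 19, 89, 23, 75, 64], target index=2
L1: h(2,19)=(2*31+19)%997=81 [pair 0] h(89,23)=(89*31+23)%997=788 [pair 1] h(75,64)=(75*31+64)%997=395 [pair 2] -> [81, 788, 395]
  Sibling for proof at L0: 23
L2: h(81,788)=(81*31+788)%997=308 [pair 0] h(395,395)=(395*31+395)%997=676 [pair 1] -> [308, 676]
  Sibling for proof at L1: 81
L3: h(308,676)=(308*31+676)%997=254 [pair 0] -> [254]
  Sibling for proof at L2: 676
Root: 254
Proof path (sibling hashes from leaf to root): [23, 81, 676]

Answer: 23 81 676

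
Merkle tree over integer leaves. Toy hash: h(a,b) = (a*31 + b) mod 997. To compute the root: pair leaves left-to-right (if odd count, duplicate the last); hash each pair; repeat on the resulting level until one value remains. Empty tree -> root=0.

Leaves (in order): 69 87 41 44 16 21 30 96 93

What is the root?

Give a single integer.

Answer: 652

Derivation:
L0: [69, 87, 41, 44, 16, 21, 30, 96, 93]
L1: h(69,87)=(69*31+87)%997=232 h(41,44)=(41*31+44)%997=318 h(16,21)=(16*31+21)%997=517 h(30,96)=(30*31+96)%997=29 h(93,93)=(93*31+93)%997=982 -> [232, 318, 517, 29, 982]
L2: h(232,318)=(232*31+318)%997=531 h(517,29)=(517*31+29)%997=104 h(982,982)=(982*31+982)%997=517 -> [531, 104, 517]
L3: h(531,104)=(531*31+104)%997=613 h(517,517)=(517*31+517)%997=592 -> [613, 592]
L4: h(613,592)=(613*31+592)%997=652 -> [652]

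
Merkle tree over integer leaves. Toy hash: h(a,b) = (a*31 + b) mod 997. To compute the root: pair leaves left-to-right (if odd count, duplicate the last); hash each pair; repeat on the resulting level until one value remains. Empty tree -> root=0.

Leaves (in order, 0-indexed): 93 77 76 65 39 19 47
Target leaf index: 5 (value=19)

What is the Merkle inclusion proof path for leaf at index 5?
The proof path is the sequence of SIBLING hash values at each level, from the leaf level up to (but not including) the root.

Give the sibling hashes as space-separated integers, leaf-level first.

Answer: 39 507 463

Derivation:
L0 (leaves): [93, 77, 76, 65, 39, 19, 47], target index=5
L1: h(93,77)=(93*31+77)%997=966 [pair 0] h(76,65)=(76*31+65)%997=427 [pair 1] h(39,19)=(39*31+19)%997=231 [pair 2] h(47,47)=(47*31+47)%997=507 [pair 3] -> [966, 427, 231, 507]
  Sibling for proof at L0: 39
L2: h(966,427)=(966*31+427)%997=463 [pair 0] h(231,507)=(231*31+507)%997=689 [pair 1] -> [463, 689]
  Sibling for proof at L1: 507
L3: h(463,689)=(463*31+689)%997=87 [pair 0] -> [87]
  Sibling for proof at L2: 463
Root: 87
Proof path (sibling hashes from leaf to root): [39, 507, 463]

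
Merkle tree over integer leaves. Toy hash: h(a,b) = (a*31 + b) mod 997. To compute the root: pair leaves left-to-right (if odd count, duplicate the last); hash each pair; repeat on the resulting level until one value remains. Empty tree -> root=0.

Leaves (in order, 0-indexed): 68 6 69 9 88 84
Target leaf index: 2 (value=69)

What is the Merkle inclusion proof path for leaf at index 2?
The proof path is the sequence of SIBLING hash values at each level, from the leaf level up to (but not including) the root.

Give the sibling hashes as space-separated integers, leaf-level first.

Answer: 9 120 254

Derivation:
L0 (leaves): [68, 6, 69, 9, 88, 84], target index=2
L1: h(68,6)=(68*31+6)%997=120 [pair 0] h(69,9)=(69*31+9)%997=154 [pair 1] h(88,84)=(88*31+84)%997=818 [pair 2] -> [120, 154, 818]
  Sibling for proof at L0: 9
L2: h(120,154)=(120*31+154)%997=883 [pair 0] h(818,818)=(818*31+818)%997=254 [pair 1] -> [883, 254]
  Sibling for proof at L1: 120
L3: h(883,254)=(883*31+254)%997=708 [pair 0] -> [708]
  Sibling for proof at L2: 254
Root: 708
Proof path (sibling hashes from leaf to root): [9, 120, 254]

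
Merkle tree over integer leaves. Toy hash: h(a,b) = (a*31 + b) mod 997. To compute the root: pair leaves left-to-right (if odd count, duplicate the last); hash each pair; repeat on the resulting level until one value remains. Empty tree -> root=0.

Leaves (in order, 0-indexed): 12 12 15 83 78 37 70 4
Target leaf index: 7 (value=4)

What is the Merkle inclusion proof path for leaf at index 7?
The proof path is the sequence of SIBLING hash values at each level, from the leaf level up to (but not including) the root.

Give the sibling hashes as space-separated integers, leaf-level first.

Answer: 70 461 488

Derivation:
L0 (leaves): [12, 12, 15, 83, 78, 37, 70, 4], target index=7
L1: h(12,12)=(12*31+12)%997=384 [pair 0] h(15,83)=(15*31+83)%997=548 [pair 1] h(78,37)=(78*31+37)%997=461 [pair 2] h(70,4)=(70*31+4)%997=180 [pair 3] -> [384, 548, 461, 180]
  Sibling for proof at L0: 70
L2: h(384,548)=(384*31+548)%997=488 [pair 0] h(461,180)=(461*31+180)%997=513 [pair 1] -> [488, 513]
  Sibling for proof at L1: 461
L3: h(488,513)=(488*31+513)%997=686 [pair 0] -> [686]
  Sibling for proof at L2: 488
Root: 686
Proof path (sibling hashes from leaf to root): [70, 461, 488]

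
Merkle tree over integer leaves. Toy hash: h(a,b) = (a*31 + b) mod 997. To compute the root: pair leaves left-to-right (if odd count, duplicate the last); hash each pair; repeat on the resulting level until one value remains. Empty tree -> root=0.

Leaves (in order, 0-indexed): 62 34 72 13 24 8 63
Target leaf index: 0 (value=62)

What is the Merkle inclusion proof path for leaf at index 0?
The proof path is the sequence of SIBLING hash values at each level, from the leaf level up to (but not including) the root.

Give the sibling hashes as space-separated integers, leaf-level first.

L0 (leaves): [62, 34, 72, 13, 24, 8, 63], target index=0
L1: h(62,34)=(62*31+34)%997=959 [pair 0] h(72,13)=(72*31+13)%997=251 [pair 1] h(24,8)=(24*31+8)%997=752 [pair 2] h(63,63)=(63*31+63)%997=22 [pair 3] -> [959, 251, 752, 22]
  Sibling for proof at L0: 34
L2: h(959,251)=(959*31+251)%997=70 [pair 0] h(752,22)=(752*31+22)%997=403 [pair 1] -> [70, 403]
  Sibling for proof at L1: 251
L3: h(70,403)=(70*31+403)%997=579 [pair 0] -> [579]
  Sibling for proof at L2: 403
Root: 579
Proof path (sibling hashes from leaf to root): [34, 251, 403]

Answer: 34 251 403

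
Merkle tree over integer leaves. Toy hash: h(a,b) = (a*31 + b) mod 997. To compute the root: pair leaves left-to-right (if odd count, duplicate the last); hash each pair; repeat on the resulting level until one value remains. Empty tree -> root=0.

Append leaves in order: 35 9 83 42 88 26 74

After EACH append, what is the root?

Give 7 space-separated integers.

Answer: 35 97 678 637 189 199 810

Derivation:
After append 35 (leaves=[35]):
  L0: [35]
  root=35
After append 9 (leaves=[35, 9]):
  L0: [35, 9]
  L1: h(35,9)=(35*31+9)%997=97 -> [97]
  root=97
After append 83 (leaves=[35, 9, 83]):
  L0: [35, 9, 83]
  L1: h(35,9)=(35*31+9)%997=97 h(83,83)=(83*31+83)%997=662 -> [97, 662]
  L2: h(97,662)=(97*31+662)%997=678 -> [678]
  root=678
After append 42 (leaves=[35, 9, 83, 42]):
  L0: [35, 9, 83, 42]
  L1: h(35,9)=(35*31+9)%997=97 h(83,42)=(83*31+42)%997=621 -> [97, 621]
  L2: h(97,621)=(97*31+621)%997=637 -> [637]
  root=637
After append 88 (leaves=[35, 9, 83, 42, 88]):
  L0: [35, 9, 83, 42, 88]
  L1: h(35,9)=(35*31+9)%997=97 h(83,42)=(83*31+42)%997=621 h(88,88)=(88*31+88)%997=822 -> [97, 621, 822]
  L2: h(97,621)=(97*31+621)%997=637 h(822,822)=(822*31+822)%997=382 -> [637, 382]
  L3: h(637,382)=(637*31+382)%997=189 -> [189]
  root=189
After append 26 (leaves=[35, 9, 83, 42, 88, 26]):
  L0: [35, 9, 83, 42, 88, 26]
  L1: h(35,9)=(35*31+9)%997=97 h(83,42)=(83*31+42)%997=621 h(88,26)=(88*31+26)%997=760 -> [97, 621, 760]
  L2: h(97,621)=(97*31+621)%997=637 h(760,760)=(760*31+760)%997=392 -> [637, 392]
  L3: h(637,392)=(637*31+392)%997=199 -> [199]
  root=199
After append 74 (leaves=[35, 9, 83, 42, 88, 26, 74]):
  L0: [35, 9, 83, 42, 88, 26, 74]
  L1: h(35,9)=(35*31+9)%997=97 h(83,42)=(83*31+42)%997=621 h(88,26)=(88*31+26)%997=760 h(74,74)=(74*31+74)%997=374 -> [97, 621, 760, 374]
  L2: h(97,621)=(97*31+621)%997=637 h(760,374)=(760*31+374)%997=6 -> [637, 6]
  L3: h(637,6)=(637*31+6)%997=810 -> [810]
  root=810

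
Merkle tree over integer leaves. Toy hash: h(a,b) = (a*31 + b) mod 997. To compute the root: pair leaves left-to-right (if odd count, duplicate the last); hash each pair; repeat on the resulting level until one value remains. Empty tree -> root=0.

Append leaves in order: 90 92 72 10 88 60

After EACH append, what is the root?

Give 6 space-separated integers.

After append 90 (leaves=[90]):
  L0: [90]
  root=90
After append 92 (leaves=[90, 92]):
  L0: [90, 92]
  L1: h(90,92)=(90*31+92)%997=888 -> [888]
  root=888
After append 72 (leaves=[90, 92, 72]):
  L0: [90, 92, 72]
  L1: h(90,92)=(90*31+92)%997=888 h(72,72)=(72*31+72)%997=310 -> [888, 310]
  L2: h(888,310)=(888*31+310)%997=919 -> [919]
  root=919
After append 10 (leaves=[90, 92, 72, 10]):
  L0: [90, 92, 72, 10]
  L1: h(90,92)=(90*31+92)%997=888 h(72,10)=(72*31+10)%997=248 -> [888, 248]
  L2: h(888,248)=(888*31+248)%997=857 -> [857]
  root=857
After append 88 (leaves=[90, 92, 72, 10, 88]):
  L0: [90, 92, 72, 10, 88]
  L1: h(90,92)=(90*31+92)%997=888 h(72,10)=(72*31+10)%997=248 h(88,88)=(88*31+88)%997=822 -> [888, 248, 822]
  L2: h(888,248)=(888*31+248)%997=857 h(822,822)=(822*31+822)%997=382 -> [857, 382]
  L3: h(857,382)=(857*31+382)%997=30 -> [30]
  root=30
After append 60 (leaves=[90, 92, 72, 10, 88, 60]):
  L0: [90, 92, 72, 10, 88, 60]
  L1: h(90,92)=(90*31+92)%997=888 h(72,10)=(72*31+10)%997=248 h(88,60)=(88*31+60)%997=794 -> [888, 248, 794]
  L2: h(888,248)=(888*31+248)%997=857 h(794,794)=(794*31+794)%997=483 -> [857, 483]
  L3: h(857,483)=(857*31+483)%997=131 -> [131]
  root=131

Answer: 90 888 919 857 30 131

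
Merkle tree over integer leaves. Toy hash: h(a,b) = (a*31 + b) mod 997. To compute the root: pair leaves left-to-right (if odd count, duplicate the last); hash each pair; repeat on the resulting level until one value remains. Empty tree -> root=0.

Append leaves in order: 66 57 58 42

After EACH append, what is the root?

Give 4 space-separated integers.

After append 66 (leaves=[66]):
  L0: [66]
  root=66
After append 57 (leaves=[66, 57]):
  L0: [66, 57]
  L1: h(66,57)=(66*31+57)%997=109 -> [109]
  root=109
After append 58 (leaves=[66, 57, 58]):
  L0: [66, 57, 58]
  L1: h(66,57)=(66*31+57)%997=109 h(58,58)=(58*31+58)%997=859 -> [109, 859]
  L2: h(109,859)=(109*31+859)%997=250 -> [250]
  root=250
After append 42 (leaves=[66, 57, 58, 42]):
  L0: [66, 57, 58, 42]
  L1: h(66,57)=(66*31+57)%997=109 h(58,42)=(58*31+42)%997=843 -> [109, 843]
  L2: h(109,843)=(109*31+843)%997=234 -> [234]
  root=234

Answer: 66 109 250 234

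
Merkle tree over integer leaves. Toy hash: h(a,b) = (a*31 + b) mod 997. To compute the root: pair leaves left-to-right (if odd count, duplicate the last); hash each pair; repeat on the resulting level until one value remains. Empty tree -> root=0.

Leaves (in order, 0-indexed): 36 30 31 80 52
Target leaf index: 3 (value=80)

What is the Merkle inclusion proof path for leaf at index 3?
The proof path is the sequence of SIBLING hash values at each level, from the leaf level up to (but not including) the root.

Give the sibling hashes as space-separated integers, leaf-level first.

Answer: 31 149 407

Derivation:
L0 (leaves): [36, 30, 31, 80, 52], target index=3
L1: h(36,30)=(36*31+30)%997=149 [pair 0] h(31,80)=(31*31+80)%997=44 [pair 1] h(52,52)=(52*31+52)%997=667 [pair 2] -> [149, 44, 667]
  Sibling for proof at L0: 31
L2: h(149,44)=(149*31+44)%997=675 [pair 0] h(667,667)=(667*31+667)%997=407 [pair 1] -> [675, 407]
  Sibling for proof at L1: 149
L3: h(675,407)=(675*31+407)%997=395 [pair 0] -> [395]
  Sibling for proof at L2: 407
Root: 395
Proof path (sibling hashes from leaf to root): [31, 149, 407]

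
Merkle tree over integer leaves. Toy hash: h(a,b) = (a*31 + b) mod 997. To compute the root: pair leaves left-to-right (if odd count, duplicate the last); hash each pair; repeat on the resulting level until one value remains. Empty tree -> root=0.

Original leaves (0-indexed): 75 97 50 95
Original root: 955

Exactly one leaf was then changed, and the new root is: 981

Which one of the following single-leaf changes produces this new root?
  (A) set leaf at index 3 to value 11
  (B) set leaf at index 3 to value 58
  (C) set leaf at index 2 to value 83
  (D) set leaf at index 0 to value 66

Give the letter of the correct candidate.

Original leaves: [75, 97, 50, 95]
Target new root: 981
Try each candidate change and compute the resulting root:
Candidate A: set leaf[3] = 11 -> leaves = [75, 97, 50, 11]
  L0: [75, 97, 50, 11]
  L1: h(75,97)=(75*31+97)%997=428 h(50,11)=(50*31+11)%997=564 -> [428, 564]
  L2: h(428,564)=(428*31+564)%997=871 -> [871]
  root = 871 != target 981
Candidate B: set leaf[3] = 58 -> leaves = [75, 97, 50, 58]
  L0: [75, 97, 50, 58]
  L1: h(75,97)=(75*31+97)%997=428 h(50,58)=(50*31+58)%997=611 -> [428, 611]
  L2: h(428,611)=(428*31+611)%997=918 -> [918]
  root = 918 != target 981
Candidate C: set leaf[2] = 83 -> leaves = [75, 97, 83, 95]
  L0: [75, 97, 83, 95]
  L1: h(75,97)=(75*31+97)%997=428 h(83,95)=(83*31+95)%997=674 -> [428, 674]
  L2: h(428,674)=(428*31+674)%997=981 -> [981]
  root = 981 == target 981  ** MATCH **
Candidate D: set leaf[0] = 66 -> leaves = [66, 97, 50, 95]
  L0: [66, 97, 50, 95]
  L1: h(66,97)=(66*31+97)%997=149 h(50,95)=(50*31+95)%997=648 -> [149, 648]
  L2: h(149,648)=(149*31+648)%997=282 -> [282]
  root = 282 != target 981
Candidate C produces the target root.

Answer: C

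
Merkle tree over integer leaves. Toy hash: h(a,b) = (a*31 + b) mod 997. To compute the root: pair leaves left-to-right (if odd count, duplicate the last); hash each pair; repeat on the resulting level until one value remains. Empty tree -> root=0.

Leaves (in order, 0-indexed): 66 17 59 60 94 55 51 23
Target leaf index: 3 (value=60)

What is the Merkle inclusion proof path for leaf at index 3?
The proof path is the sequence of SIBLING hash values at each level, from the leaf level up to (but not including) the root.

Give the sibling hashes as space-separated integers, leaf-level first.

Answer: 59 69 922

Derivation:
L0 (leaves): [66, 17, 59, 60, 94, 55, 51, 23], target index=3
L1: h(66,17)=(66*31+17)%997=69 [pair 0] h(59,60)=(59*31+60)%997=892 [pair 1] h(94,55)=(94*31+55)%997=975 [pair 2] h(51,23)=(51*31+23)%997=607 [pair 3] -> [69, 892, 975, 607]
  Sibling for proof at L0: 59
L2: h(69,892)=(69*31+892)%997=40 [pair 0] h(975,607)=(975*31+607)%997=922 [pair 1] -> [40, 922]
  Sibling for proof at L1: 69
L3: h(40,922)=(40*31+922)%997=168 [pair 0] -> [168]
  Sibling for proof at L2: 922
Root: 168
Proof path (sibling hashes from leaf to root): [59, 69, 922]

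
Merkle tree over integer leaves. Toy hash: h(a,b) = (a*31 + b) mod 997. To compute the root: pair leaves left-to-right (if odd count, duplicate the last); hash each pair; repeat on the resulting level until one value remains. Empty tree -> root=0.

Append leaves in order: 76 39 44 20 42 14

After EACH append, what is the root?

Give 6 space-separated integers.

After append 76 (leaves=[76]):
  L0: [76]
  root=76
After append 39 (leaves=[76, 39]):
  L0: [76, 39]
  L1: h(76,39)=(76*31+39)%997=401 -> [401]
  root=401
After append 44 (leaves=[76, 39, 44]):
  L0: [76, 39, 44]
  L1: h(76,39)=(76*31+39)%997=401 h(44,44)=(44*31+44)%997=411 -> [401, 411]
  L2: h(401,411)=(401*31+411)%997=878 -> [878]
  root=878
After append 20 (leaves=[76, 39, 44, 20]):
  L0: [76, 39, 44, 20]
  L1: h(76,39)=(76*31+39)%997=401 h(44,20)=(44*31+20)%997=387 -> [401, 387]
  L2: h(401,387)=(401*31+387)%997=854 -> [854]
  root=854
After append 42 (leaves=[76, 39, 44, 20, 42]):
  L0: [76, 39, 44, 20, 42]
  L1: h(76,39)=(76*31+39)%997=401 h(44,20)=(44*31+20)%997=387 h(42,42)=(42*31+42)%997=347 -> [401, 387, 347]
  L2: h(401,387)=(401*31+387)%997=854 h(347,347)=(347*31+347)%997=137 -> [854, 137]
  L3: h(854,137)=(854*31+137)%997=689 -> [689]
  root=689
After append 14 (leaves=[76, 39, 44, 20, 42, 14]):
  L0: [76, 39, 44, 20, 42, 14]
  L1: h(76,39)=(76*31+39)%997=401 h(44,20)=(44*31+20)%997=387 h(42,14)=(42*31+14)%997=319 -> [401, 387, 319]
  L2: h(401,387)=(401*31+387)%997=854 h(319,319)=(319*31+319)%997=238 -> [854, 238]
  L3: h(854,238)=(854*31+238)%997=790 -> [790]
  root=790

Answer: 76 401 878 854 689 790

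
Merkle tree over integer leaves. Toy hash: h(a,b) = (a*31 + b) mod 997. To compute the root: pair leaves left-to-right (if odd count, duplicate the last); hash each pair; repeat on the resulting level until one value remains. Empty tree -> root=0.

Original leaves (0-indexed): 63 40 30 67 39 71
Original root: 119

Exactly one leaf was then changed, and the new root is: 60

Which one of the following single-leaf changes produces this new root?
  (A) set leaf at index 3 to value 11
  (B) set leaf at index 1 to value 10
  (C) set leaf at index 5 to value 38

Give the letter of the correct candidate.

Answer: C

Derivation:
Original leaves: [63, 40, 30, 67, 39, 71]
Target new root: 60
Try each candidate change and compute the resulting root:
Candidate A: set leaf[3] = 11 -> leaves = [63, 40, 30, 11, 39, 71]
  L0: [63, 40, 30, 11, 39, 71]
  L1: h(63,40)=(63*31+40)%997=996 h(30,11)=(30*31+11)%997=941 h(39,71)=(39*31+71)%997=283 -> [996, 941, 283]
  L2: h(996,941)=(996*31+941)%997=910 h(283,283)=(283*31+283)%997=83 -> [910, 83]
  L3: h(910,83)=(910*31+83)%997=377 -> [377]
  root = 377 != target 60
Candidate B: set leaf[1] = 10 -> leaves = [63, 10, 30, 67, 39, 71]
  L0: [63, 10, 30, 67, 39, 71]
  L1: h(63,10)=(63*31+10)%997=966 h(30,67)=(30*31+67)%997=0 h(39,71)=(39*31+71)%997=283 -> [966, 0, 283]
  L2: h(966,0)=(966*31+0)%997=36 h(283,283)=(283*31+283)%997=83 -> [36, 83]
  L3: h(36,83)=(36*31+83)%997=202 -> [202]
  root = 202 != target 60
Candidate C: set leaf[5] = 38 -> leaves = [63, 40, 30, 67, 39, 38]
  L0: [63, 40, 30, 67, 39, 38]
  L1: h(63,40)=(63*31+40)%997=996 h(30,67)=(30*31+67)%997=0 h(39,38)=(39*31+38)%997=250 -> [996, 0, 250]
  L2: h(996,0)=(996*31+0)%997=966 h(250,250)=(250*31+250)%997=24 -> [966, 24]
  L3: h(966,24)=(966*31+24)%997=60 -> [60]
  root = 60 == target 60  ** MATCH **
Candidate C produces the target root.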